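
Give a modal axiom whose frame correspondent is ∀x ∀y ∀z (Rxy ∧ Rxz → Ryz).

The condition is the Euclidean property. The 5 schema ◇ψ → □◇ψ defines it.
Suppose ◇ψ→□◇ψ is valid. Take Rxy, Rxz and set V(ψ)={y}. Then ◇ψ at x, so □◇ψ at x, so ◇ψ at z, so some w with Rzw has ψ; w=y, i.e. Rzy. By symmetry of the argument, Ryz.

◇ψ → □◇ψ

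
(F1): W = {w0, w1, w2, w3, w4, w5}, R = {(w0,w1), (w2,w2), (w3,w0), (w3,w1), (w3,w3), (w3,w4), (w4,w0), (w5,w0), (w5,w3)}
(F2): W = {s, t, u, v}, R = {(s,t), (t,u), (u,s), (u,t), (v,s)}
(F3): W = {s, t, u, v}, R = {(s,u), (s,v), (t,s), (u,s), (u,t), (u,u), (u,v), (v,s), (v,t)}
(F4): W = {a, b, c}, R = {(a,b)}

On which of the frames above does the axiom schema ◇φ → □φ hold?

(F4)

This is the axiom for partial functionality; its first-order frame correspondent is ∀x ∀y ∀z (Rxy ∧ Rxz → y = z).
(F1): fails — w3 sees both w0 and w1.
(F2): fails — u sees both s and t.
(F3): fails — s sees both u and v.
(F4): satisfies the condition.
Valid on: (F4).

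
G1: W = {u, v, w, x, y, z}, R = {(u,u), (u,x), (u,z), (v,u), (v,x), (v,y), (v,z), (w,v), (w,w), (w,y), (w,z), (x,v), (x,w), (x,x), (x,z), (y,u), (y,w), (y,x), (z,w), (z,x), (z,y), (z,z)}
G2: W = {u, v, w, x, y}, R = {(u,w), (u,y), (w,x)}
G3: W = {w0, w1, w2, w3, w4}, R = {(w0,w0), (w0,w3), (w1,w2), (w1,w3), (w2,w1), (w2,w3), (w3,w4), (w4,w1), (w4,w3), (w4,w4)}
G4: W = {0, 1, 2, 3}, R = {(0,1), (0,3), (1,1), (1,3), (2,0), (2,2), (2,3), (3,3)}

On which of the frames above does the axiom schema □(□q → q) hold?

Frame correspondent (Sahlqvist): ∀x ∀y (Rxy → Ryy) — i.e. shift-reflexivity.
G1: fails — Rwv but not Rvv.
G2: fails — Ruy but not Ryy.
G3: fails — Rw1w2 but not Rw2w2.
G4: fails — R20 but not R00.

none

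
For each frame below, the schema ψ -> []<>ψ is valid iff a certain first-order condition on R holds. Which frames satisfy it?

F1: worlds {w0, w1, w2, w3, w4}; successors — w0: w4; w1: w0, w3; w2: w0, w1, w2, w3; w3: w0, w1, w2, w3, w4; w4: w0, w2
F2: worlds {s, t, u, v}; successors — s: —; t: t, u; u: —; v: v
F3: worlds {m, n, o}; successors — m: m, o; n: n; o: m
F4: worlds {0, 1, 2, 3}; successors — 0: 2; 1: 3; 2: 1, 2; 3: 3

F3

This is the axiom for symmetry; its first-order frame correspondent is forall x forall y (Rxy -> Ryx).
F1: fails — Rw1w0 but not Rw0w1.
F2: fails — Rtu but not Rut.
F3: ✓.
F4: fails — R02 but not R20.
Valid on: F3.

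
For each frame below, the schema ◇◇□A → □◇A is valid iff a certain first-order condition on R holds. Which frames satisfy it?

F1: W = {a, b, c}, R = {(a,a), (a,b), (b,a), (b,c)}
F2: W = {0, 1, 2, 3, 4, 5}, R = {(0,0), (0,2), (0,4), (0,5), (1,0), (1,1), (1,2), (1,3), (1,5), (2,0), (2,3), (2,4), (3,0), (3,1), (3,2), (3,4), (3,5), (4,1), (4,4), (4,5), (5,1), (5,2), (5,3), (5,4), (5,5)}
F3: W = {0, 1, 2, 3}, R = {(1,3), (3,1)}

F2

Frame correspondent (Sahlqvist): ∀x ∀y ∀z ((xR²y ∧ xRz) → ∃w (yRw ∧ zRw)) — i.e. a generalized confluence (Geach) condition.
F1: fails — aR²c, aRa but no w with cRw and aRw.
F2: satisfies the condition.
F3: fails — 1R²1, 1R3 but no w with 1Rw and 3Rw.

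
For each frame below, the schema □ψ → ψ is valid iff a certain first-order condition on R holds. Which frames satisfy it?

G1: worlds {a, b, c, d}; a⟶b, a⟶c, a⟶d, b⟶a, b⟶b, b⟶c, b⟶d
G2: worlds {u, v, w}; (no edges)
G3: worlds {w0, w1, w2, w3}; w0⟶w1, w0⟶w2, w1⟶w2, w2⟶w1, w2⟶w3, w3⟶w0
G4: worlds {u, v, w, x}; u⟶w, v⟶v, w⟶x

This is the axiom for reflexivity; its first-order frame correspondent is ∀x Rxx.
G1: fails — world a does not see itself.
G2: fails — world u does not see itself.
G3: fails — world w0 does not see itself.
G4: fails — world u does not see itself.
Valid on no frame.

none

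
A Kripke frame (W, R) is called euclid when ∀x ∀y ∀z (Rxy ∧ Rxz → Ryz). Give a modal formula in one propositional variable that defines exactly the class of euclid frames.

◇s → □◇s

The condition is the Euclidean property. The 5 schema ◇s → □◇s defines it.
Suppose ◇s→□◇s is valid. Take Rxy, Rxz and set V(s)={y}. Then ◇s at x, so □◇s at x, so ◇s at z, so some w with Rzw has s; w=y, i.e. Rzy. By symmetry of the argument, Ryz.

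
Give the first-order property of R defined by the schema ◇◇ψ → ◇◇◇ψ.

This is a Sahlqvist (Geach-type) schema ◇^2□^0ψ → □^0◇^3ψ.
Minimal-valuation argument: fix x; take any y with xR^2y and any z with xR^0z. Set V(ψ) to the set of worlds R-reachable from y in exactly 0 steps. Then □^0ψ holds at y, so the antecedent holds at x; validity forces ◇^3ψ at z, giving a w with zR^3w and yR^0w.
First-order correspondent: ∀x ∀y (xR²y → ∃w (y = w ∧ xR³w)).

∀x ∀y (xR²y → ∃w (y = w ∧ xR³w))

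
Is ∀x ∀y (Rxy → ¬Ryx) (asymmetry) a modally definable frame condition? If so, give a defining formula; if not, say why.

Any modally definable frame class is closed under surjective bounded morphisms.
The 4-cycle (worlds a,b,c,d with a→b→c→d→a) is asymmetric. Mapping every world to a single reflexive point • is a surjective bounded morphism, and the reflexive point is not asymmetric (R•• but asymmetry requires ¬R••).
So the class is not modally definable.

No — not modally definable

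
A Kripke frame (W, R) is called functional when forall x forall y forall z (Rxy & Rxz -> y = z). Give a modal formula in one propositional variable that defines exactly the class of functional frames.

◇p → □p

The condition is partial functionality. The CD schema ◇p → □p defines it.
Suppose ◇p→□p is valid. Take Rxy, Rxz and set V(p)={y}. Then ◇p at x, so □p at x, so p at z, i.e. z=y.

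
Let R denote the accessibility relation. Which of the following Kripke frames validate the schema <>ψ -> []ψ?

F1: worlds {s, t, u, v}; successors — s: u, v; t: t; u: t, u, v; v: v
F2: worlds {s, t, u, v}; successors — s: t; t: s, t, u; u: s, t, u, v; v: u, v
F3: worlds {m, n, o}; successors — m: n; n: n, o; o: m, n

none

Frame correspondent (Sahlqvist): forall x forall y forall z (Rxy & Rxz -> y = z) — i.e. partial functionality.
F1: fails — s sees both u and v.
F2: fails — t sees both s and t.
F3: fails — n sees both n and o.
Valid on no frame.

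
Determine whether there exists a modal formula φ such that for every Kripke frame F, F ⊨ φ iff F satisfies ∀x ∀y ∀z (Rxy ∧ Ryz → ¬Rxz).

No

Modal frame validity is preserved under surjective bounded morphisms.
The 5-cycle (worlds 0,1,2,3,4 with 0→1→2→3→4→0) is intransitive. Mapping every world to a single reflexive point • is a surjective bounded morphism; the reflexive point is not intransitive (R••∧R•• but R••).
So the class is not modally definable.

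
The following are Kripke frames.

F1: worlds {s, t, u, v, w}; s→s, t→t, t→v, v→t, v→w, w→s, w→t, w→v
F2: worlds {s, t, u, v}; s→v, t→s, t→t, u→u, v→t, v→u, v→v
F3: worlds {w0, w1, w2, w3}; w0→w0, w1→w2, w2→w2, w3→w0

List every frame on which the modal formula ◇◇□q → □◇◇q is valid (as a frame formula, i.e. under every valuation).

F3

The schema corresponds to a generalized confluence (Geach) condition: ∀x ∀y ∀z ((xR²y ∧ xRz) → ∃w (yRw ∧ zR²w)).
F1: fails — vR²s, vRt but no w* with sRw* and tR²w*.
F2: fails — vR²s, vRu but no w with sRw and uR²w.
F3: condition met.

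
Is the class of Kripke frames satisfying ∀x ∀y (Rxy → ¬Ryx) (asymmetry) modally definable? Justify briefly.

Not definable by any modal formula

If a class were modally definable it would be closed under surjective bounded morphisms (Goldblatt–Thomason).
The 3-cycle (worlds s,t,u with s→t→u→s) is asymmetric. Mapping every world to a single reflexive point • is a surjective bounded morphism, and the reflexive point is not asymmetric (R•• but asymmetry requires ¬R••).
So no modal formula (or set of formulas) defines exactly the asymmetric frames.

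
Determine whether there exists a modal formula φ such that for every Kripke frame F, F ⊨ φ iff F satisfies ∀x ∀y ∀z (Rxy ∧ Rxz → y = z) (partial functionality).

The condition is partial functionality. A defining modal formula is ◇p → □p.

Definable; ◇p → □p defines it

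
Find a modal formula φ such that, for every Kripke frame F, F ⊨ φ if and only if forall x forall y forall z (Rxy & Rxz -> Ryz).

A defining formula is ◇ψ → □◇ψ (the 5 axiom).
Suppose ◇ψ→□◇ψ is valid. Take Rxy, Rxz and set V(ψ)={y}. Then ◇ψ at x, so □◇ψ at x, so ◇ψ at z, so some w with Rzw has ψ; w=y, i.e. Rzy. By symmetry of the argument, Ryz.

◇ψ → □◇ψ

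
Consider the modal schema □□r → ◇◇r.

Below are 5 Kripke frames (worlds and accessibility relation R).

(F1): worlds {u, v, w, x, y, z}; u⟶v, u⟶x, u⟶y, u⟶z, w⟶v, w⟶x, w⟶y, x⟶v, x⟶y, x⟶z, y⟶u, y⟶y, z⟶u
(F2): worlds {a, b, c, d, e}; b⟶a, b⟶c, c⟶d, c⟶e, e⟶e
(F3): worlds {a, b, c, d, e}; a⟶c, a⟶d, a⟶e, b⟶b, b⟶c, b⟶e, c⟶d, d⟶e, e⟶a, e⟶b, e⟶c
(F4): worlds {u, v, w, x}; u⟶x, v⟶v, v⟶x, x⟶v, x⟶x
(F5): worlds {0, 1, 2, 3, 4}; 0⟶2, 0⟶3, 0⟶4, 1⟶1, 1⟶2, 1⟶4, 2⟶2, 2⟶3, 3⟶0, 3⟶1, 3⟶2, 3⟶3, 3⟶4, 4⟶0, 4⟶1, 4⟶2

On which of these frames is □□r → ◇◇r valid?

(F3), (F5)

The schema corresponds to a generalized confluence (Geach) condition: ∀x ∃w (xR²w ∧ xR²w).
(F1): fails — at v but no t with vR²t and vR²t.
(F2): fails — at a but no w with aR²w and aR²w.
(F3): holds.
(F4): fails — at w but no t with wR²t and wR²t.
(F5): holds.
Valid on: (F3), (F5).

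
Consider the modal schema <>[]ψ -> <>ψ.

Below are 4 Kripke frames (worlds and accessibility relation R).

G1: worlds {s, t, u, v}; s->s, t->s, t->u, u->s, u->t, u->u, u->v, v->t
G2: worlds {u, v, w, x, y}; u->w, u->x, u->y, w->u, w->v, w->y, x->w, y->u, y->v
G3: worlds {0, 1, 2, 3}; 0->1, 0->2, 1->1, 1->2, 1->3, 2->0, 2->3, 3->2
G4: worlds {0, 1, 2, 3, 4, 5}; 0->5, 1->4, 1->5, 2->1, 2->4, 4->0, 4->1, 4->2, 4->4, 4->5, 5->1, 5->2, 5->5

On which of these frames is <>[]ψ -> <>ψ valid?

G4

This is the axiom for a generalized confluence (Geach) condition; its first-order frame correspondent is forall x forall y (xRy -> exists w (yRw & xRw)).
G1: fails — vRt but no w with tRw and vRw.
G2: fails — uRy but no t with yRt and uRt.
G3: fails — 0R2 but no w with 2Rw and 0Rw.
G4: condition met.
Valid on: G4.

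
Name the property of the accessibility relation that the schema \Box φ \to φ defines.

Reflexivity

Suppose □φ→φ is valid. At any x set V(φ)={w : Rxw}. Then □φ holds at x, so φ holds at x, i.e. Rxx.
Conversely, on a frame with reflexivity the schema holds at every world under every valuation.
So the correspondent is reflexivity.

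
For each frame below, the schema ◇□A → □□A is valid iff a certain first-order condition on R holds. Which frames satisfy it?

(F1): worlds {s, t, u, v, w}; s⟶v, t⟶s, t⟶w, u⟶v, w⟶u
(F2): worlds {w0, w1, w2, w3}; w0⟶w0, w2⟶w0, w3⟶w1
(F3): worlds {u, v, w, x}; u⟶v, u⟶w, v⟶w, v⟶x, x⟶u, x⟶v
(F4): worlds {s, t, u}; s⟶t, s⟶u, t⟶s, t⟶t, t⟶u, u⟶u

(F2)

This is the axiom for a generalized confluence (Geach) condition; its first-order frame correspondent is ∀x ∀y ∀z ((xRy ∧ xR²z) → ∃w (yRw ∧ z = w)).
(F1): fails — tRs, tR²u but no w* with sRw* and u=w*.
(F2): condition met.
(F3): fails — uRw, uR²w but no t with wRt and w=t.
(F4): fails — sRu, sR²s but no w with uRw and s=w.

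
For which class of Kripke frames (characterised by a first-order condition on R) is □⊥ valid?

□⊥ is valid iff no world has any successor (otherwise □⊥ fails at any world with one).

Emptiness of R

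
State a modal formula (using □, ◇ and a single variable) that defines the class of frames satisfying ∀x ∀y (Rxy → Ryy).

This is shift-reflexivity; the standard corresponding axiom is T□: □(□s → s).
Suppose □(□s→s) is valid. Take Rxy and set V(s)={w : Ryw}. Then at y, □s holds; since □(□s→s) at x, □s→s at y, so s at y, i.e. Ryy.

□(□s → s)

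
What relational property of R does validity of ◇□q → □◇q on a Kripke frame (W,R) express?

Suppose ◇□q→□◇q is valid. Take Rxy, Rxz and set V(q)={w : Ryw}. Then □q at y so ◇□q at x, so □◇q at x, so ◇q at z, giving w with Rzw and Ryw.
Conversely, any frame satisfying ∀x ∀y ∀z (Rxy ∧ Rxz → ∃w (Ryw ∧ Rzw)) validates the schema.
Frame condition: ∀x ∀y ∀z (Rxy ∧ Rxz → ∃w (Ryw ∧ Rzw)).

Convergence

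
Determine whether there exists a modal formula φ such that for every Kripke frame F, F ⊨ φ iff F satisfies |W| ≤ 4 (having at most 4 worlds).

If a class were modally definable it would be closed under disjoint unions (Goldblatt–Thomason).
Any modal formula valid on each of 5 disjoint one-world frames is valid on their disjoint union (validity is preserved under disjoint unions). Each one-world frame has |W|=1≤4, but the union has |W|=5.
Hence having at most 4 worlds is not modally definable.

No — not modally definable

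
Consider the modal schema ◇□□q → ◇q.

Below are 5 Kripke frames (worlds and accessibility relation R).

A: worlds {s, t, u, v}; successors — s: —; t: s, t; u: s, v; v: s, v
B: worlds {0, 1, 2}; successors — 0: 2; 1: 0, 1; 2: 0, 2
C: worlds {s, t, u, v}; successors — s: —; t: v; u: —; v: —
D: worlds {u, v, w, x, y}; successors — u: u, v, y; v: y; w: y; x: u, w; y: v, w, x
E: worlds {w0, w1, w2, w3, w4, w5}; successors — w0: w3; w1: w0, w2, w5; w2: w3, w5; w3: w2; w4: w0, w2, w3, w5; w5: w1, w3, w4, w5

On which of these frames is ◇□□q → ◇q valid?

B, D, E

The schema corresponds to a generalized confluence (Geach) condition: ∀x ∀y (xRy → ∃w (yR²w ∧ xRw)).
A: fails — tRs but no w with sR²w and tRw.
B: condition met.
C: fails — tRv but no w with vR²w and tRw.
D: condition met.
E: condition met.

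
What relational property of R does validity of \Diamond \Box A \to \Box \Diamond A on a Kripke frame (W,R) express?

convergence: \forall x \forall y \forall z (Rxy \wedge Rxz \to \exists w (Ryw \wedge Rzw))

This schema is the .2 axiom.
It corresponds to convergence: \forall x \forall y \forall z (Rxy \wedge Rxz \to \exists w (Ryw \wedge Rzw)).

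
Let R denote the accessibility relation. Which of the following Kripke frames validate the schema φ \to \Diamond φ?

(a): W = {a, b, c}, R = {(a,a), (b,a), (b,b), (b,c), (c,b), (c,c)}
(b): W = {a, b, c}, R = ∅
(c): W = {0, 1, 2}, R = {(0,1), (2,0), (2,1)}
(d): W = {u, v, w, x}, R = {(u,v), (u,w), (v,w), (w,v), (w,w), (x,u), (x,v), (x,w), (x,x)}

(a)

This is the axiom for a generalized confluence (Geach) condition; its first-order frame correspondent is \forall x \exists w (x = w \wedge xRw).
(a): satisfies the condition.
(b): fails — at a but no w with a=w and aRw.
(c): fails — at 0 but no w with 0=w and 0Rw.
(d): fails — at u but no t with u=t and uRt.
Valid on: (a).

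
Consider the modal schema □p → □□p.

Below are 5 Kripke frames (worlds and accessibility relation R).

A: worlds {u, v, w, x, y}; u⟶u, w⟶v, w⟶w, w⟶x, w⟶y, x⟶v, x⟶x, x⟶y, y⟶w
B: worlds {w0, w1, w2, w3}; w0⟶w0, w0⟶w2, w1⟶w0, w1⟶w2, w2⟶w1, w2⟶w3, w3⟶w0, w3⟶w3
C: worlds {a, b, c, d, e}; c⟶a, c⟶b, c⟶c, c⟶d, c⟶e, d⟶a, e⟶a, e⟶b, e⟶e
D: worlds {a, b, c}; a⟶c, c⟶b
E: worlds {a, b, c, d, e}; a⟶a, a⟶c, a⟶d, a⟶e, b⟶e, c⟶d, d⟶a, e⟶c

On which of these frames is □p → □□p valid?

Frame correspondent (Sahlqvist): ∀x ∀y ∀z (Rxy ∧ Ryz → Rxz) — i.e. transitivity.
A: fails — Ryw and Rwx but not Ryx.
B: fails — Rw1w2 and Rw2w1 but not Rw1w1.
C: satisfies the condition.
D: fails — Rac and Rcb but not Rab.
E: fails — Rcd and Rda but not Rca.

C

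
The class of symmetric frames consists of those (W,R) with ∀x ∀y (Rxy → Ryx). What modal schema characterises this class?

The condition is symmetry. The B schema q → □◇q defines it.

q → □◇q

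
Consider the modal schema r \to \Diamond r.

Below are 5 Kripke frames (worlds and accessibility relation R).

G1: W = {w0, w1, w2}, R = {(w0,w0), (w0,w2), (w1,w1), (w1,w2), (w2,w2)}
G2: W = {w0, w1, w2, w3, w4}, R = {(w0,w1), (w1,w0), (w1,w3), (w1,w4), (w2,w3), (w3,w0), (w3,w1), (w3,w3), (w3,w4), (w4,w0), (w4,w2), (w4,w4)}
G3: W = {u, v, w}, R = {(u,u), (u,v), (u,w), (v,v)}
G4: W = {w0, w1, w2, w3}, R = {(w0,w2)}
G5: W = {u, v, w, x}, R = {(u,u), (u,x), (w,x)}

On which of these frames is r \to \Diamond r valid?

G1

This is the axiom for reflexivity; its first-order frame correspondent is \forall x Rxx.
G1: condition met.
G2: fails — world w0 does not see itself.
G3: fails — world w does not see itself.
G4: fails — world w0 does not see itself.
G5: fails — world v does not see itself.
Valid on: G1.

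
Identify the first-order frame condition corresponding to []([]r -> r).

Suppose □(□r→r) is valid. Take Rxy and set V(r)={w : Ryw}. Then at y, □r holds; since □(□r→r) at x, □r→r at y, so r at y, i.e. Ryy.

shift-reflexivity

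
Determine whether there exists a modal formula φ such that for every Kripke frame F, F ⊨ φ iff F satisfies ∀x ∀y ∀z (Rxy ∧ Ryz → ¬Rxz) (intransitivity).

If a class were modally definable it would be closed under surjective bounded morphisms (Goldblatt–Thomason).
The 5-cycle (worlds 0,1,2,3,4 with 0→1→2→3→4→0) is intransitive. Mapping every world to a single reflexive point • is a surjective bounded morphism; the reflexive point is not intransitive (R••∧R•• but R••).
So no modal formula (or set of formulas) defines exactly the intransitive frames.

No — not modally definable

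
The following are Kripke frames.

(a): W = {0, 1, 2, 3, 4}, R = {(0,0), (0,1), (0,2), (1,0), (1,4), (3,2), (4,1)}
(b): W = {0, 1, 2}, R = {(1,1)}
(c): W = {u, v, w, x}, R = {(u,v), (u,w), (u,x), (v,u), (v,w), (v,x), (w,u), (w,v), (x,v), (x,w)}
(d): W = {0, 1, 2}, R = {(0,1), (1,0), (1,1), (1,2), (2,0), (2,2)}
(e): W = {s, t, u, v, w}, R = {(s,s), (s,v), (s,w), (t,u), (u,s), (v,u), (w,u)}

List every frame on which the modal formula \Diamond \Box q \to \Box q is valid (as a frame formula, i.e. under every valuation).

This is the axiom for the Euclidean property; its first-order frame correspondent is \forall x \forall y \forall z (Rxy \wedge Rxz \to Ryz).
(a): fails — R02 and R00 but not R20.
(b): satisfies the condition.
(c): fails — Ruv and Ruv but not Rvv.
(d): fails — R10 and R10 but not R00.
(e): fails — Rsv and Rsv but not Rvv.
Valid on: (b).

(b)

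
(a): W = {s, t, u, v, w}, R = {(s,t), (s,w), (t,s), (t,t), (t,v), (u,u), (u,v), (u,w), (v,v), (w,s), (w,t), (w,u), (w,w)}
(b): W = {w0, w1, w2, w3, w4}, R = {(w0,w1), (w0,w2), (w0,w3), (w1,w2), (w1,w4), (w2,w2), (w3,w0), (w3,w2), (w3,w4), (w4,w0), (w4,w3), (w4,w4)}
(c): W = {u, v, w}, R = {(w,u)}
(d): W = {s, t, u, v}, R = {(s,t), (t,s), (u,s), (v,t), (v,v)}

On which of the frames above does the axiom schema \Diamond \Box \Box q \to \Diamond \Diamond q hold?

(a), (b)

Frame correspondent (Sahlqvist): \forall x \forall y (xRy \to \exists w (y R^2 w \wedge x R^2 w)) — i.e. a generalized confluence (Geach) condition.
(a): holds.
(b): holds.
(c): fails — wRu but no t with uR²t and wR²t.
(d): fails — sRt but no w with tR²w and sR²w.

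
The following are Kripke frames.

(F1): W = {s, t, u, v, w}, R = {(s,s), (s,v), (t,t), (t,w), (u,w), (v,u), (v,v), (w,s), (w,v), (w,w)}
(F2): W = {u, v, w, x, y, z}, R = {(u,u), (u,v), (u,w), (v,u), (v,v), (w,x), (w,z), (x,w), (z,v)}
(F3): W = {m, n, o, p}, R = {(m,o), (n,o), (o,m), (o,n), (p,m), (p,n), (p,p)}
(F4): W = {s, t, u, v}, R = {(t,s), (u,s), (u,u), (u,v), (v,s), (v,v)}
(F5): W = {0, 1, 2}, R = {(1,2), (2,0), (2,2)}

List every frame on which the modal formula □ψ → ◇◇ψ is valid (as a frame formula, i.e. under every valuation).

(F1)

Frame correspondent (Sahlqvist): ∀x ∃w (xRw ∧ xR²w) — i.e. a generalized confluence (Geach) condition.
(F1): holds.
(F2): fails — at w but no t with wRt and wR²t.
(F3): fails — at m but no w with mRw and mR²w.
(F4): fails — at s but no w with sRw and sR²w.
(F5): fails — at 0 but no w with 0Rw and 0R²w.
Valid on: (F1).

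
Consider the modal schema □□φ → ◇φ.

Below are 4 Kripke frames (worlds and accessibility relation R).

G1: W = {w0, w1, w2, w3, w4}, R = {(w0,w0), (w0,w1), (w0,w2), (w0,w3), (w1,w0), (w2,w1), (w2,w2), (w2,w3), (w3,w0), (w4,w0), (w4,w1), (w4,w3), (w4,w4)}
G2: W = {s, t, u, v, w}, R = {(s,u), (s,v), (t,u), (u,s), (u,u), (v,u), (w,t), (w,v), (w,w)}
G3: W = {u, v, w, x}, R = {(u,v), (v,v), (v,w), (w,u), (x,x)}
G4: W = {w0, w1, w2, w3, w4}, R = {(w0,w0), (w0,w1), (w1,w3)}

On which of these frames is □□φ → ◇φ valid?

The schema corresponds to a generalized confluence (Geach) condition: ∀x ∃w (xR²w ∧ xRw).
G1: ✓.
G2: ✓.
G3: fails — at w but no t with wR²t and wRt.
G4: fails — at w1 but no w with w1R²w and w1Rw.
Valid on: G1, G2.

G1, G2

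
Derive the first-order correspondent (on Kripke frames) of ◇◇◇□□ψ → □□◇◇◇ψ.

This is a Sahlqvist (Geach-type) schema ◇^3□^2ψ → □^2◇^3ψ.
First-order correspondent: ∀x ∀y ∀z ((xR³y ∧ xR²z) → ∃w (yR²w ∧ zR³w)).

∀x ∀y ∀z ((xR³y ∧ xR²z) → ∃w (yR²w ∧ zR³w))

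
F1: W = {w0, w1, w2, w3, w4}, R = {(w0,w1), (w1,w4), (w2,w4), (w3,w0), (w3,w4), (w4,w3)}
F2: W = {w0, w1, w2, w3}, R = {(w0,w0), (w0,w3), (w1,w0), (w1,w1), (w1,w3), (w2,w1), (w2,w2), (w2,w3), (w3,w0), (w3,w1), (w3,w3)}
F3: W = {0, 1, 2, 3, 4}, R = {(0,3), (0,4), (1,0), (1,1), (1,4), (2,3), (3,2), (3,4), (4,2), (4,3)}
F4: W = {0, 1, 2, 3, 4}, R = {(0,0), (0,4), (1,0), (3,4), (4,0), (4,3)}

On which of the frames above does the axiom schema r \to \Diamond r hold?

F2

Frame correspondent (Sahlqvist): \forall x Rxx — i.e. reflexivity.
F1: fails — world w0 does not see itself.
F2: ✓.
F3: fails — world 0 does not see itself.
F4: fails — world 1 does not see itself.
Valid on: F2.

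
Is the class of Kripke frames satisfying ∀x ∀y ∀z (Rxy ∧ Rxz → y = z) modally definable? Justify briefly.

The condition is partial functionality. A defining modal formula is ◇p → □p.
Suppose ◇p→□p is valid. Take Rxy, Rxz and set V(p)={y}. Then ◇p at x, so □p at x, so p at z, i.e. z=y.

Yes, by ◇p → □p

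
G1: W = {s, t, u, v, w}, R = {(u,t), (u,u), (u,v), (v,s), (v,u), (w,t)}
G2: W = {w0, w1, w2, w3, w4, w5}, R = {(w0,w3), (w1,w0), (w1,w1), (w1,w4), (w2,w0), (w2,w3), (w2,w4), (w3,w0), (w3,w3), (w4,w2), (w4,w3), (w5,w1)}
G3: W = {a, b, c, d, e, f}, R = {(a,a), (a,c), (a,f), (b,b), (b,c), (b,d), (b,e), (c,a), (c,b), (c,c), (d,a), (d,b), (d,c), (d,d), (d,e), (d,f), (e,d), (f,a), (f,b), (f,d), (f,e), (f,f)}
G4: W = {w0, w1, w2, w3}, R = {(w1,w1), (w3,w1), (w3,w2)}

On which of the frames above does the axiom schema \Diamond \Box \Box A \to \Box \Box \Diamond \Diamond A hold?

This is the axiom for a generalized confluence (Geach) condition; its first-order frame correspondent is \forall x \forall y \forall z ((xRy \wedge x R^2 z) \to \exists w (y R^2 w \wedge z R^2 w)).
G1: fails — uRt, uR²s but no w* with tR²w* and sR²w*.
G2: holds.
G3: holds.
G4: fails — w3Rw2, w3R²w1 but no w with w2R²w and w1R²w.

G2, G3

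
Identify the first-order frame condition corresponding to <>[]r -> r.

symmetry: forall x forall y (Rxy -> Ryx)

Equivalently (dual form): r → □◇r.
Suppose r→□◇r is valid. Take Rxy and set V(r)={x}. Then r at x, so □◇r at x, so ◇r at y, so some z with Ryz has r; z=x, i.e. Ryx.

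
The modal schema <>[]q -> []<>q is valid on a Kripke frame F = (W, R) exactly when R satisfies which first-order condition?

Convergence

Suppose ◇□q→□◇q is valid. Take Rxy, Rxz and set V(q)={w : Ryw}. Then □q at y so ◇□q at x, so □◇q at x, so ◇q at z, giving w with Rzw and Ryw.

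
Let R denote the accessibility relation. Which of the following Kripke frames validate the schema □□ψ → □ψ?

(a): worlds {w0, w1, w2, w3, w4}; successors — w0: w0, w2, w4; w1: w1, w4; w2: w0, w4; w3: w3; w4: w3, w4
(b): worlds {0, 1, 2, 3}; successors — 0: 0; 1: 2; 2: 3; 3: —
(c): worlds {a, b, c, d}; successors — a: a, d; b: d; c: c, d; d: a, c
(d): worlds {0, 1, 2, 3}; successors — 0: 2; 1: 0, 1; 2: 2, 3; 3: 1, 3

(a), (d)

Frame correspondent (Sahlqvist): ∀x ∀y (Rxy → ∃z (Rxz ∧ Rzy)) — i.e. density.
(a): satisfies the condition.
(b): fails — R12 but no z with R1z and Rz2.
(c): fails — Rbd but no z with Rbz and Rzd.
(d): satisfies the condition.
Valid on: (a), (d).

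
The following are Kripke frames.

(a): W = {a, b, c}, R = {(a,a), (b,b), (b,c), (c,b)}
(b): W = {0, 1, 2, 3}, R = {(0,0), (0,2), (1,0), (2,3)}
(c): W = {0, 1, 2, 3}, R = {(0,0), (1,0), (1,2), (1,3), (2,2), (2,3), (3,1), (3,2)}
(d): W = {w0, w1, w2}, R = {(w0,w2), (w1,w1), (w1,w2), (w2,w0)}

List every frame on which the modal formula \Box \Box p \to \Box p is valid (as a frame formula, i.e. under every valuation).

The schema corresponds to density: \forall x \forall y (Rxy \to \exists z (Rxz \wedge Rzy)).
(a): condition met.
(b): fails — R23 but no z with R2z and Rz3.
(c): fails — R31 but no z with R3z and Rz1.
(d): fails — Rw0w2 but no z with Rw0z and Rzw2.
Valid on: (a).

(a)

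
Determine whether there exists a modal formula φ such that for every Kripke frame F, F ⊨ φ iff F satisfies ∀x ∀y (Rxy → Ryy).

Yes, by □(□p → p)

This is a Sahlqvist condition; the T□ axiom □(□p → p) defines it.
Suppose □(□p→p) is valid. Take Rxy and set V(p)={w : Ryw}. Then at y, □p holds; since □(□p→p) at x, □p→p at y, so p at y, i.e. Ryy.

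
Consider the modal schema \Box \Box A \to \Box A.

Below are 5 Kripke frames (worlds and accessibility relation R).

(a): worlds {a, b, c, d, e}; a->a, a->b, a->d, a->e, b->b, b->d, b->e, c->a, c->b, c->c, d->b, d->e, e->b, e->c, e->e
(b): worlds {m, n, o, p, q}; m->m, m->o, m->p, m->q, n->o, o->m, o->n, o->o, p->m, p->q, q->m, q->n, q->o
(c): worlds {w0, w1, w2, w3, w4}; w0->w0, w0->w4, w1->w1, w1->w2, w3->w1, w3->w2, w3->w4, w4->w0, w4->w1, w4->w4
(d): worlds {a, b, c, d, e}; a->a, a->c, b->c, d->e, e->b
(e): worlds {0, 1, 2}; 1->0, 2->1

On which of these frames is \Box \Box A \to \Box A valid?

Frame correspondent (Sahlqvist): \forall x \forall y (Rxy \to \exists z (Rxz \wedge Rzy)) — i.e. density.
(a): satisfies the condition.
(b): satisfies the condition.
(c): satisfies the condition.
(d): fails — Rbc but no z with Rbz and Rzc.
(e): fails — R10 but no z with R1z and Rz0.

(a), (b), (c)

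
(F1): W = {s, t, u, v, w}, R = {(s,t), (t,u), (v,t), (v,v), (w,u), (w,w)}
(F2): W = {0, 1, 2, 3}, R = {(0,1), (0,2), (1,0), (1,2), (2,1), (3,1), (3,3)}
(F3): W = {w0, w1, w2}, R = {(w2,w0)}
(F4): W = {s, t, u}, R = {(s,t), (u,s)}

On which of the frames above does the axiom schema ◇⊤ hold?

(F2)

Frame correspondent (Sahlqvist): ∀x ∃y Rxy — i.e. seriality.
(F1): fails — world u has no successor.
(F2): satisfies the condition.
(F3): fails — world w0 has no successor.
(F4): fails — world t has no successor.
Valid on: (F2).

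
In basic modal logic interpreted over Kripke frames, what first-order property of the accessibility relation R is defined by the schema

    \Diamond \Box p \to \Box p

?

This schema is equivalent to the 5 axiom ◇p → □◇p.
Its frame correspondent is the Euclidean property — \forall x \forall y \forall z (Rxy \wedge Rxz \to Ryz).

the Euclidean property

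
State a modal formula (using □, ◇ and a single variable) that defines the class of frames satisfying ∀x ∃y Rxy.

The condition is seriality. The D schema □p → ◇p defines it.
Suppose □p→◇p is valid. At any x set V(p)=W. Then □p at x, so ◇p at x, so x has a successor.

□p → ◇p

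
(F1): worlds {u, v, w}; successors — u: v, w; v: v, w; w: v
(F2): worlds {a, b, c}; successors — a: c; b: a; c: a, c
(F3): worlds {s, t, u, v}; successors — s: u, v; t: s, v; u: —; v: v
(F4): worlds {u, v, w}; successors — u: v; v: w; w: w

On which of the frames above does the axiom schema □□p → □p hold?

(F1)

Frame correspondent (Sahlqvist): ∀x ∀y (Rxy → ∃z (Rxz ∧ Rzy)) — i.e. density.
(F1): satisfies the condition.
(F2): fails — Rba but no z with Rbz and Rza.
(F3): fails — Rts but no z with Rtz and Rzs.
(F4): fails — Ruv but no z with Ruz and Rzv.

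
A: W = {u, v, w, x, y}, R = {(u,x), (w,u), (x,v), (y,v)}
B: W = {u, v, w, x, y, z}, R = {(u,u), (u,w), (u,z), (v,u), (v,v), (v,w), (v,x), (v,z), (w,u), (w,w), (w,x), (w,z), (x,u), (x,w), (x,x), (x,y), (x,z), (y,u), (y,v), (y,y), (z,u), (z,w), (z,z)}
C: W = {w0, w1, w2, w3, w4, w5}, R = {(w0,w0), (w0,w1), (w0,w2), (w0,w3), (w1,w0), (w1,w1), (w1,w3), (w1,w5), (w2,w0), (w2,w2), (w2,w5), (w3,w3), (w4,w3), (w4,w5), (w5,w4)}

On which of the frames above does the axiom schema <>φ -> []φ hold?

Frame correspondent (Sahlqvist): forall x forall y forall z (Rxy & Rxz -> y = z) — i.e. partial functionality.
A: ✓.
B: fails — u sees both u and w.
C: fails — w0 sees both w0 and w1.

A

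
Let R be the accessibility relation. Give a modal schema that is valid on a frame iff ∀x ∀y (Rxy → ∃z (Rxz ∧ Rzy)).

□□q → □q

A defining formula is □□q → □q (the C4 axiom).
Suppose □□q→□q is valid. Take Rxy and set V(q)={w : xR²w}. Then □□q at x, so □q at x, so q at y, i.e. ∃z(Rxz∧Rzy).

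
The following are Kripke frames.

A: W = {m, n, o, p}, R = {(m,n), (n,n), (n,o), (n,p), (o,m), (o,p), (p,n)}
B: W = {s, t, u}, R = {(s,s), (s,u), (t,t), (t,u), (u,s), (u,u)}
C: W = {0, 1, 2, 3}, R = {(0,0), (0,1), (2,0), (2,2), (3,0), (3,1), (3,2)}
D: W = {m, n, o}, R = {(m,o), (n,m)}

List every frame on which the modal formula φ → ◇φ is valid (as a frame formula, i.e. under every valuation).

B

The schema corresponds to reflexivity: ∀x Rxx.
A: fails — world m does not see itself.
B: condition met.
C: fails — world 1 does not see itself.
D: fails — world m does not see itself.
Valid on: B.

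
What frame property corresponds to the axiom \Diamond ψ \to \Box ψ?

Partial functionality

Suppose ◇ψ→□ψ is valid. Take Rxy, Rxz and set V(ψ)={y}. Then ◇ψ at x, so □ψ at x, so ψ at z, i.e. z=y.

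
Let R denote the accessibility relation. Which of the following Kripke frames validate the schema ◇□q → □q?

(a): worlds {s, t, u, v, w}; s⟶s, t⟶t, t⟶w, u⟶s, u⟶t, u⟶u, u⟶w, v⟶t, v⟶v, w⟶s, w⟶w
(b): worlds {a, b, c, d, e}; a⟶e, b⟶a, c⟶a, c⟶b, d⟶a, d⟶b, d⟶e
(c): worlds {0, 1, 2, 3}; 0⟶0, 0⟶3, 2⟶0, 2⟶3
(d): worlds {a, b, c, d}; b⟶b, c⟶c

(d)

Frame correspondent (Sahlqvist): ∀x ∀y ∀z (Rxy ∧ Rxz → Ryz) — i.e. the Euclidean property.
(a): fails — Rtw and Rtt but not Rwt.
(b): fails — Rae and Rae but not Ree.
(c): fails — R03 and R00 but not R30.
(d): ✓.
Valid on: (d).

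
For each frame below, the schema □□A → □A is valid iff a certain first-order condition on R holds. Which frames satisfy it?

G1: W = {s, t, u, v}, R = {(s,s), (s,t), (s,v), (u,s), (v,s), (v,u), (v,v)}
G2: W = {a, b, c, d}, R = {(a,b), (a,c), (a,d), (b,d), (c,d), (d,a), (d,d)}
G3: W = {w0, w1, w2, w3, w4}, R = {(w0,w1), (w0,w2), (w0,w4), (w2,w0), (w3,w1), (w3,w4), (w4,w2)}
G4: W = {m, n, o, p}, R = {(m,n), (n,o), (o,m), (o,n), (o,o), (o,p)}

G1

The schema corresponds to density: ∀x ∀y (Rxy → ∃z (Rxz ∧ Rzy)).
G1: satisfies the condition.
G2: fails — Rab but no z with Raz and Rzb.
G3: fails — Rw0w4 but no z with Rw0z and Rzw4.
G4: fails — Rmn but no z with Rmz and Rzn.
Valid on: G1.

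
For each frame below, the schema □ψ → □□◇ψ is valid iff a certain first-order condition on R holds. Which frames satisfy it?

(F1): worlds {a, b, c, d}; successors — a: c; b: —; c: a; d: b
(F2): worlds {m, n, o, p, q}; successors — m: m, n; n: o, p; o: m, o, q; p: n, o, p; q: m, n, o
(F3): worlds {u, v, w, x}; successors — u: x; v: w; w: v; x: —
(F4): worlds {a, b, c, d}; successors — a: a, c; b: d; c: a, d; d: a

(F1), (F3)

Frame correspondent (Sahlqvist): ∀x ∀z (xR²z → ∃w (xRw ∧ zRw)) — i.e. a generalized confluence (Geach) condition.
(F1): satisfies the condition.
(F2): fails — mR²n but no w with mRw and nRw.
(F3): satisfies the condition.
(F4): fails — bR²a but no w with bRw and aRw.
Valid on: (F1), (F3).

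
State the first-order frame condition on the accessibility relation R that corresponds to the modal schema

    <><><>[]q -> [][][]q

This is a Sahlqvist (Geach-type) schema ◇^3□^1q → □^3◇^0q.
Minimal-valuation argument: fix x; take any y with xR^3y and any z with xR^3z. Set V(q) to the set of worlds R-reachable from y in exactly 1 step. Then □^1q holds at y, so the antecedent holds at x; validity forces ◇^0q at z, giving a w with zR^0w and yR^1w.
First-order correspondent: forall x forall y forall z ((x R^3 y & x R^3 z) -> exists w (yRw & z = w)).

forall x forall y forall z ((x R^3 y & x R^3 z) -> exists w (yRw & z = w))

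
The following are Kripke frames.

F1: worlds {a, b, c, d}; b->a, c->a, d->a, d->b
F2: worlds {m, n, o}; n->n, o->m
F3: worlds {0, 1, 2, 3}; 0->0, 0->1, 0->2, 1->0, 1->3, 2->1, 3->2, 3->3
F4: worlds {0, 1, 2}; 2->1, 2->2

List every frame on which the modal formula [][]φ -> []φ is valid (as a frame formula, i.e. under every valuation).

F4

Frame correspondent (Sahlqvist): forall x forall y (Rxy -> exists z (Rxz & Rzy)) — i.e. density.
F1: fails — Rdb but no z with Rdz and Rzb.
F2: fails — Rom but no z with Roz and Rzm.
F3: fails — R21 but no z with R2z and Rz1.
F4: condition met.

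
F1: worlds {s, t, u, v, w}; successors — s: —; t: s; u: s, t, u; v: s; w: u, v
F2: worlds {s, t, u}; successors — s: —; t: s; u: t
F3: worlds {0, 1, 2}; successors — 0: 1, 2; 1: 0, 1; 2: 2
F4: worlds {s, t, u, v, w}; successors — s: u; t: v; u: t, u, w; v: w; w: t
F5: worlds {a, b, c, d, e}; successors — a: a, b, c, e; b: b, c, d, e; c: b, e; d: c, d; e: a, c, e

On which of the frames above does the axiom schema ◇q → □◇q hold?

Frame correspondent (Sahlqvist): ∀x ∀y ∀z (Rxy ∧ Rxz → Ryz) — i.e. the Euclidean property.
F1: fails — Rts and Rts but not Rss.
F2: fails — Rts and Rts but not Rss.
F3: fails — R02 and R01 but not R21.
F4: fails — Rtv and Rtv but not Rvv.
F5: fails — Rab and Raa but not Rba.
Valid on no frame.

none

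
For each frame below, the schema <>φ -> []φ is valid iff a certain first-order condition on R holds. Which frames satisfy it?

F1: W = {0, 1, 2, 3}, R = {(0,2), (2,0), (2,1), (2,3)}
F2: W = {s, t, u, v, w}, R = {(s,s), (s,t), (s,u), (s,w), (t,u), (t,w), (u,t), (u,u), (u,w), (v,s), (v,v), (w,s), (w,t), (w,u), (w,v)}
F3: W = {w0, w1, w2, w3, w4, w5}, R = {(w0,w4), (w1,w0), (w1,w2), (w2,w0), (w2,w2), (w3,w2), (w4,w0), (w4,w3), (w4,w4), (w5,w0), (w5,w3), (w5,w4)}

none

The schema corresponds to partial functionality: forall x forall y forall z (Rxy & Rxz -> y = z).
F1: fails — 2 sees both 0 and 1.
F2: fails — s sees both s and t.
F3: fails — w1 sees both w0 and w2.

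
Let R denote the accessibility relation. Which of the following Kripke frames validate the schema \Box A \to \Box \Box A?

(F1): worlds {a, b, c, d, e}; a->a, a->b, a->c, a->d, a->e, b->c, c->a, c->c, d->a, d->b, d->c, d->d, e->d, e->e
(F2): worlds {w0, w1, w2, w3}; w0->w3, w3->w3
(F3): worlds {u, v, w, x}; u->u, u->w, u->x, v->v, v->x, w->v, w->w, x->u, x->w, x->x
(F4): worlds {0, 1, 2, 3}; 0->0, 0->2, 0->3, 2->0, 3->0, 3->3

Frame correspondent (Sahlqvist): \forall x \forall y \forall z (Rxy \wedge Ryz \to Rxz) — i.e. transitivity.
(F1): fails — Rbc and Rca but not Rba.
(F2): ✓.
(F3): fails — Rxw and Rwv but not Rxv.
(F4): fails — R20 and R02 but not R22.

(F2)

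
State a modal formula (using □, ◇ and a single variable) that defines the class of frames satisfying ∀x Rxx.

□p → p

This is reflexivity; the standard corresponding axiom is T: □p → p.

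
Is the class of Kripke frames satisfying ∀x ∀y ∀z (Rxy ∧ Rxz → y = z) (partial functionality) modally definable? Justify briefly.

This is a Sahlqvist condition; the CD axiom ◇r → □r defines it.
Suppose ◇r→□r is valid. Take Rxy, Rxz and set V(r)={y}. Then ◇r at x, so □r at x, so r at z, i.e. z=y.

Yes — defined by ◇r → □r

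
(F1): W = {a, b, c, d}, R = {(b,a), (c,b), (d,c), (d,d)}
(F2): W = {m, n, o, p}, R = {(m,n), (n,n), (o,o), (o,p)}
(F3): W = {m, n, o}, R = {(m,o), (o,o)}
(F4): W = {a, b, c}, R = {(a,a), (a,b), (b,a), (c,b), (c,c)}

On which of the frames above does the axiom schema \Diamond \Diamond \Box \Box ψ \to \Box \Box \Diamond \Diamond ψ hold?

(F3), (F4)

Frame correspondent (Sahlqvist): \forall x \forall y \forall z ((x R^2 y \wedge x R^2 z) \to \exists w (y R^2 w \wedge z R^2 w)) — i.e. a generalized confluence (Geach) condition.
(F1): fails — cR²a, cR²a but no w with aR²w and aR²w.
(F2): fails — oR²o, oR²p but no w with oR²w and pR²w.
(F3): holds.
(F4): holds.
Valid on: (F3), (F4).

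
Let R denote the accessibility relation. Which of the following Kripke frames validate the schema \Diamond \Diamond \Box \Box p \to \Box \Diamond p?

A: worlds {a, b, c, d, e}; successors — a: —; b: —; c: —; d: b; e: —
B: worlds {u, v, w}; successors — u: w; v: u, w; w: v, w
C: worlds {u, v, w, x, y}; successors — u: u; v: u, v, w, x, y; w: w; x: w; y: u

The schema corresponds to a generalized confluence (Geach) condition: \forall x \forall y \forall z ((x R^2 y \wedge xRz) \to \exists w (y R^2 w \wedge zRw)).
A: satisfies the condition.
B: satisfies the condition.
C: fails — vR²u, vRw but no t with uR²t and wRt.

A, B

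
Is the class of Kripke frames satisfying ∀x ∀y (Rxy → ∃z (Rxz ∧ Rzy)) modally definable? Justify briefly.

The condition is density. A defining modal formula is □□r → □r.
Suppose □□r→□r is valid. Take Rxy and set V(r)={w : xR²w}. Then □□r at x, so □r at x, so r at y, i.e. ∃z(Rxz∧Rzy).

Yes — defined by □□r → □r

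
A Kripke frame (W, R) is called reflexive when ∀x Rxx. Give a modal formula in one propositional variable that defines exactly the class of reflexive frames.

□r → r

This is reflexivity; the standard corresponding axiom is T: □r → r.
Suppose □r→r is valid. At any x set V(r)={w : Rxw}. Then □r holds at x, so r holds at x, i.e. Rxx.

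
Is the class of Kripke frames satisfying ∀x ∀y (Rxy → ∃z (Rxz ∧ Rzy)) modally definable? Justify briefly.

Yes — defined by □□p → □p

The condition is density. A defining modal formula is □□p → □p.
Suppose □□p→□p is valid. Take Rxy and set V(p)={w : xR²w}. Then □□p at x, so □p at x, so p at y, i.e. ∃z(Rxz∧Rzy).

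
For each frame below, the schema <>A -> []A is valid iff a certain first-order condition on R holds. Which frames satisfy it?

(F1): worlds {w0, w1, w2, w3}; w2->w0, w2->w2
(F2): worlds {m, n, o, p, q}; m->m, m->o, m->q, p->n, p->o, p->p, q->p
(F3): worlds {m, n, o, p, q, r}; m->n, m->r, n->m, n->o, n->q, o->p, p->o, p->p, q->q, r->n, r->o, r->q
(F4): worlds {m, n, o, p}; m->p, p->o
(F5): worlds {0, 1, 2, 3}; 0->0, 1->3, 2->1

Frame correspondent (Sahlqvist): forall x forall y forall z (Rxy & Rxz -> y = z) — i.e. partial functionality.
(F1): fails — w2 sees both w0 and w2.
(F2): fails — m sees both m and o.
(F3): fails — m sees both n and r.
(F4): condition met.
(F5): condition met.
Valid on: (F4), (F5).

(F4), (F5)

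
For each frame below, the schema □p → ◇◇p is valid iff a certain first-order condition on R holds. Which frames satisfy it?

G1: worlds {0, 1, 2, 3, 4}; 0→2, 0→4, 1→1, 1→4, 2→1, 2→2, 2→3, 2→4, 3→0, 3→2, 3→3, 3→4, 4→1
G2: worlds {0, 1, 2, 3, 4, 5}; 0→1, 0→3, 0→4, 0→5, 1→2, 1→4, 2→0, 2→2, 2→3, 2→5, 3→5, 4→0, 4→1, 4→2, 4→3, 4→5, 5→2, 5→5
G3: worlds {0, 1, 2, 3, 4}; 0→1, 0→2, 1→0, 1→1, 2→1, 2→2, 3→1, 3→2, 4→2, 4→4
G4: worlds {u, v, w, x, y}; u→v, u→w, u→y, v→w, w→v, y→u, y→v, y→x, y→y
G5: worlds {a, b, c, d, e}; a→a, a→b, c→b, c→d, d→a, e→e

G1, G2, G3

This is the axiom for a generalized confluence (Geach) condition; its first-order frame correspondent is ∀x ∃w (xRw ∧ xR²w).
G1: satisfies the condition.
G2: satisfies the condition.
G3: satisfies the condition.
G4: fails — at v but no t with vRt and vR²t.
G5: fails — at b but no w with bRw and bR²w.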